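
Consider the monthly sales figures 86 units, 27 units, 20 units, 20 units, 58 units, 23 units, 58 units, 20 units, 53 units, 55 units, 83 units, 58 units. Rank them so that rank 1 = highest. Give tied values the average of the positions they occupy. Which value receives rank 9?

23

Sorted (descending): 86, 83, 58, 58, 58, 55, 53, 27, 23, 20, 20, 20
The 3 values of 58 occupy positions 3–5 → average rank 4.
The 3 values of 20 occupy positions 10–12 → average rank 11.
Rank 9 → value 23.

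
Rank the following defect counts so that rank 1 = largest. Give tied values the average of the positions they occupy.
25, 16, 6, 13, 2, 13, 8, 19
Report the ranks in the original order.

1, 3, 7, 4.5, 8, 4.5, 6, 2

Sorted (descending): 25, 19, 16, 13, 13, 8, 6, 2
The 2 values of 13 occupy positions 4–5 → average rank (4+5)/2 = 4.5.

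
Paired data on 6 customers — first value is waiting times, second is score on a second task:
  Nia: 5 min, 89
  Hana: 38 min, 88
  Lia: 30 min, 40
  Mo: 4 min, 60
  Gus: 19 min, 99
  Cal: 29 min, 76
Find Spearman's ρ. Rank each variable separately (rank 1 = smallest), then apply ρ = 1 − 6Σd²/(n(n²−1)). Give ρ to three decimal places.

-0.143

Ranks of variable 1: 2, 6, 5, 1, 3, 4
Ranks of variable 2: 5, 4, 1, 2, 6, 3
d = r₁ − r₂: -3, 2, 4, -1, -3, 1
d²: 9, 4, 16, 1, 9, 1; Σd² = 40
ρ = 1 − 6·40/(6·35) = 1 − 240/210 = -0.143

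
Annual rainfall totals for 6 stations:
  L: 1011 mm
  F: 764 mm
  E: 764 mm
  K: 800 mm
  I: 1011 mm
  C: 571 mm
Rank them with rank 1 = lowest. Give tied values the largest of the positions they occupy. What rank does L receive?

Sorted (ascending): 571, 764, 764, 800, 1011, 1011
The 2 values of 764 occupy positions 2–3 → each gets rank 3.
The 2 values of 1011 occupy positions 5–6 → each gets rank 6.
L has value 1011 mm → rank 6.

6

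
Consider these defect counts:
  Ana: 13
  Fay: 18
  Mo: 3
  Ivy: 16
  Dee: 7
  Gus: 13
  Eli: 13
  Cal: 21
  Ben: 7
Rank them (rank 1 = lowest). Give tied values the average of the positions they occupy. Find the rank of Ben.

Sorted (ascending): 3, 7, 7, 13, 13, 13, 16, 18, 21
The 2 values of 7 occupy positions 2–3 → average rank (2+3)/2 = 2.5.
The 3 values of 13 occupy positions 4–6 → average rank 5.
Ben has value 7 → rank 2.5.

2.5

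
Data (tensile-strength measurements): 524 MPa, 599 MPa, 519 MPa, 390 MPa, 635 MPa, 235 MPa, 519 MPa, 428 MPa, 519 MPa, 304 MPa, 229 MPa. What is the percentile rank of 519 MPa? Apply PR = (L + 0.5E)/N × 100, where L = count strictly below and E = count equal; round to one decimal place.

59.1

N = 11.
Strictly below 519: 5. Equal to 519: 3.
PR = (5 + 0.5·3)/11 × 100 = 59.1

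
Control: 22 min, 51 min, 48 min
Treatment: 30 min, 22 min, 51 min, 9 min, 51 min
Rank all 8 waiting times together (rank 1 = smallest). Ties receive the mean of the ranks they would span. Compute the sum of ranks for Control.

Sorted (ascending): 9, 22, 22, 30, 48, 51, 51, 51
The 2 values of 22 occupy positions 2–3 → average rank (2+3)/2 = 2.5.
The 3 values of 51 occupy positions 6–8 → average rank 7.
Control values → pooled ranks: 22→2.5, 51→7, 48→5
Rank sum = 2.5 + 7 + 5 = 14.5

14.5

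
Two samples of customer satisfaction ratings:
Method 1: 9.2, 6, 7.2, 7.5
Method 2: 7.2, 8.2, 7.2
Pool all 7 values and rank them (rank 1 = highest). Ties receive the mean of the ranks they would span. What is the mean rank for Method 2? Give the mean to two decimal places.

Sorted (descending): 9.2, 8.2, 7.5, 7.2, 7.2, 7.2, 6
The 3 values of 7.2 occupy positions 4–6 → average rank 5.
Method 2 values → pooled ranks: 7.2→5, 8.2→2, 7.2→5
Mean rank = (5 + 2 + 5) / 3 = 4.00

4.00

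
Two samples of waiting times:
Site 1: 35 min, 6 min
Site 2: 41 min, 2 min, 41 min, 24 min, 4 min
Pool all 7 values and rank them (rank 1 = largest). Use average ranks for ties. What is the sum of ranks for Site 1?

Sorted (descending): 41, 41, 35, 24, 6, 4, 2
The 2 values of 41 occupy positions 1–2 → average rank (1+2)/2 = 1.5.
Site 1 values → pooled ranks: 35→3, 6→5
Rank sum = 3 + 5 = 8

8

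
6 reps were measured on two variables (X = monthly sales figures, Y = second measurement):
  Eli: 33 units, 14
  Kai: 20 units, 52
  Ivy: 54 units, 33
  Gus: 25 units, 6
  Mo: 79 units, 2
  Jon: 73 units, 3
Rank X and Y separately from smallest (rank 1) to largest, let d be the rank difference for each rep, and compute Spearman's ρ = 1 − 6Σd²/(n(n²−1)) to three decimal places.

Ranks of variable 1: 3, 1, 4, 2, 6, 5
Ranks of variable 2: 4, 6, 5, 3, 1, 2
d = r₁ − r₂: -1, -5, -1, -1, 5, 3
d²: 1, 25, 1, 1, 25, 9; Σd² = 62
ρ = 1 − 6·62/(6·35) = 1 − 372/210 = -0.771

-0.771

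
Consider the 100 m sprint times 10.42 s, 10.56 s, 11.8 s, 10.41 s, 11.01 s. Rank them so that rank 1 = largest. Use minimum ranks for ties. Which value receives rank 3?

Sorted (descending): 11.8, 11.01, 10.56, 10.42, 10.41
No ties — each value takes its position as its rank.
Rank 3 → value 10.56.

10.56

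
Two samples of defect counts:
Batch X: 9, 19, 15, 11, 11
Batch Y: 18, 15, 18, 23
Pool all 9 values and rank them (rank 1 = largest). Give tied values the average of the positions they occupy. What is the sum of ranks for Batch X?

31.5

Sorted (descending): 23, 19, 18, 18, 15, 15, 11, 11, 9
The 2 values of 18 occupy positions 3–4 → average rank (3+4)/2 = 3.5.
The 2 values of 15 occupy positions 5–6 → average rank (5+6)/2 = 5.5.
The 2 values of 11 occupy positions 7–8 → average rank (7+8)/2 = 7.5.
Batch X values → pooled ranks: 9→9, 19→2, 15→5.5, 11→7.5, 11→7.5
Rank sum = 9 + 2 + 5.5 + 7.5 + 7.5 = 31.5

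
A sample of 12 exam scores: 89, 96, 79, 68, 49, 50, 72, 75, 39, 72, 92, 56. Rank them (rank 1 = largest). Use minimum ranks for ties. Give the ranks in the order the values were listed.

Sorted (descending): 96, 92, 89, 79, 75, 72, 72, 68, 56, 50, 49, 39
The 2 values of 72 occupy positions 6–7 → each gets rank 6.

3, 1, 4, 8, 11, 10, 6, 5, 12, 6, 2, 9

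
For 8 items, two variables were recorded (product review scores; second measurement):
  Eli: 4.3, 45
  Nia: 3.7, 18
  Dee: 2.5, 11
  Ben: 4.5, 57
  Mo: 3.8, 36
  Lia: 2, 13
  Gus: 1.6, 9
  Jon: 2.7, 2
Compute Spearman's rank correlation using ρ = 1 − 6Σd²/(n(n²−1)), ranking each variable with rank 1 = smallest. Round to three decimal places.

Ranks of variable 1: 7, 5, 3, 8, 6, 2, 1, 4
Ranks of variable 2: 7, 5, 3, 8, 6, 4, 2, 1
d = r₁ − r₂: 0, 0, 0, 0, 0, -2, -1, 3
d²: 0, 0, 0, 0, 0, 4, 1, 9; Σd² = 14
ρ = 1 − 6·14/(8·63) = 1 − 84/504 = 0.833

0.833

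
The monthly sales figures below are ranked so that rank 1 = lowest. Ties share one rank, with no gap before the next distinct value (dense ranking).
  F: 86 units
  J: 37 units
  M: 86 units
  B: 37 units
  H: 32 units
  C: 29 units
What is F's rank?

4

Sorted (ascending): 29, 32, 37, 37, 86, 86
The 2 values of 37 share dense rank 3.
The 2 values of 86 share dense rank 4.
Remaining distinct values take the next consecutive integers.
F has value 86 units → rank 4.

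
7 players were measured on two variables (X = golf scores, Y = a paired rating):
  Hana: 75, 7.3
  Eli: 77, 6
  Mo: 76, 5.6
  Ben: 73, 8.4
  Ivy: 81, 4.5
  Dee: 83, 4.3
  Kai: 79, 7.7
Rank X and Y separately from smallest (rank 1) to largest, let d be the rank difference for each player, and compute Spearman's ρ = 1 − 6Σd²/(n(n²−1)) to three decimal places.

-0.750

Ranks of variable 1: 2, 4, 3, 1, 6, 7, 5
Ranks of variable 2: 5, 4, 3, 7, 2, 1, 6
d = r₁ − r₂: -3, 0, 0, -6, 4, 6, -1
d²: 9, 0, 0, 36, 16, 36, 1; Σd² = 98
ρ = 1 − 6·98/(7·48) = 1 − 588/336 = -0.750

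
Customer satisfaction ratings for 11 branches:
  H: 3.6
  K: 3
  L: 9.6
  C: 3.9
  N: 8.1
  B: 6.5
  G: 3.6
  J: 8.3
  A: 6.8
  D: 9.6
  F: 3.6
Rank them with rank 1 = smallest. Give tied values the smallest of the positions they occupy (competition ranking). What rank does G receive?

Sorted (ascending): 3, 3.6, 3.6, 3.6, 3.9, 6.5, 6.8, 8.1, 8.3, 9.6, 9.6
The 3 values of 3.6 occupy positions 2–4 → each gets rank 2.
The 2 values of 9.6 occupy positions 10–11 → each gets rank 10.
G has value 3.6 → rank 2.

2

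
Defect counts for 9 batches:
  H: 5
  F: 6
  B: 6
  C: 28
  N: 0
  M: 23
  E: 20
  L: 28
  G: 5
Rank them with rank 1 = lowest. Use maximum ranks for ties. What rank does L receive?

Sorted (ascending): 0, 5, 5, 6, 6, 20, 23, 28, 28
The 2 values of 5 occupy positions 2–3 → each gets rank 3.
The 2 values of 6 occupy positions 4–5 → each gets rank 5.
The 2 values of 28 occupy positions 8–9 → each gets rank 9.
L has value 28 → rank 9.

9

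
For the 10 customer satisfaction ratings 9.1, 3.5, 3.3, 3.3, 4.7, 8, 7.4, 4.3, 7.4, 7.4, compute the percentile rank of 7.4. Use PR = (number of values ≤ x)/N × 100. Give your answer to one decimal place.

80.0

N = 10.
Strictly below 7.4: 5. Equal to 7.4: 3.
PR = 8/10 × 100 = 80.0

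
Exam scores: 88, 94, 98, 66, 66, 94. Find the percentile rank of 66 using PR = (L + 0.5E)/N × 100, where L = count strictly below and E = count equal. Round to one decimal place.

N = 6.
Strictly below 66: 0. Equal to 66: 2.
PR = (0 + 0.5·2)/6 × 100 = 16.7

16.7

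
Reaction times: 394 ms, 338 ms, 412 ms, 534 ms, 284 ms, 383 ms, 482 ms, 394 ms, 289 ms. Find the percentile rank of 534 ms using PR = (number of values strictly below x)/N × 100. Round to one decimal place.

88.9

N = 9.
Strictly below 534: 8. Equal to 534: 1.
PR = 8/9 × 100 = 88.9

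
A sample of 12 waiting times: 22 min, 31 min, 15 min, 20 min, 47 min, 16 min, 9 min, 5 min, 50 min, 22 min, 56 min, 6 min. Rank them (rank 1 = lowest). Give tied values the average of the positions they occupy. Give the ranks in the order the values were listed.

7.5, 9, 4, 6, 10, 5, 3, 1, 11, 7.5, 12, 2

Sorted (ascending): 5, 6, 9, 15, 16, 20, 22, 22, 31, 47, 50, 56
The 2 values of 22 occupy positions 7–8 → average rank (7+8)/2 = 7.5.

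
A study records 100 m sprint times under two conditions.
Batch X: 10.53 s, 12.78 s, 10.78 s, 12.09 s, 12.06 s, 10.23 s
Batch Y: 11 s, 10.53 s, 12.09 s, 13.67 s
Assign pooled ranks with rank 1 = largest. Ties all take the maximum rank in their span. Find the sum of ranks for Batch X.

37

Sorted (descending): 13.67, 12.78, 12.09, 12.09, 12.06, 11, 10.78, 10.53, 10.53, 10.23
The 2 values of 12.09 occupy positions 3–4 → each gets rank 4.
The 2 values of 10.53 occupy positions 8–9 → each gets rank 9.
Batch X values → pooled ranks: 10.53→9, 12.78→2, 10.78→7, 12.09→4, 12.06→5, 10.23→10
Rank sum = 9 + 2 + 7 + 4 + 5 + 10 = 37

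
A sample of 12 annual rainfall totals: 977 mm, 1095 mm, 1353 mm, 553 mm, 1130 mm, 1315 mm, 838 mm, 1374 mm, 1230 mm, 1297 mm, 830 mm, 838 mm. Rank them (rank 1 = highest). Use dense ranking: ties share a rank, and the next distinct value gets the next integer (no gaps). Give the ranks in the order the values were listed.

8, 7, 2, 11, 6, 3, 9, 1, 5, 4, 10, 9

Sorted (descending): 1374, 1353, 1315, 1297, 1230, 1130, 1095, 977, 838, 838, 830, 553
The 2 values of 838 share dense rank 9.
Remaining distinct values take the next consecutive integers.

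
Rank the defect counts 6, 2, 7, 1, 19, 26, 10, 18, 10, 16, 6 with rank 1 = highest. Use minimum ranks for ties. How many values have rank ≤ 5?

6

Sorted (descending): 26, 19, 18, 16, 10, 10, 7, 6, 6, 2, 1
The 2 values of 10 occupy positions 5–6 → each gets rank 5.
The 2 values of 6 occupy positions 8–9 → each gets rank 8.
Ranks ≤ 5: {1, 2, 3, 4, 5, 5} → 6 values.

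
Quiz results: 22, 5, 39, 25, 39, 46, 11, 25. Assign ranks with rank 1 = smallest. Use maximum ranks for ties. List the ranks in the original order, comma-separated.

Sorted (ascending): 5, 11, 22, 25, 25, 39, 39, 46
The 2 values of 25 occupy positions 4–5 → each gets rank 5.
The 2 values of 39 occupy positions 6–7 → each gets rank 7.

3, 1, 7, 5, 7, 8, 2, 5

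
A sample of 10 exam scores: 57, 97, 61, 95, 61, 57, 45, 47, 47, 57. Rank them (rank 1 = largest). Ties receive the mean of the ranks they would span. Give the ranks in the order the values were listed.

Sorted (descending): 97, 95, 61, 61, 57, 57, 57, 47, 47, 45
The 2 values of 61 occupy positions 3–4 → average rank (3+4)/2 = 3.5.
The 3 values of 57 occupy positions 5–7 → average rank 6.
The 2 values of 47 occupy positions 8–9 → average rank (8+9)/2 = 8.5.

6, 1, 3.5, 2, 3.5, 6, 10, 8.5, 8.5, 6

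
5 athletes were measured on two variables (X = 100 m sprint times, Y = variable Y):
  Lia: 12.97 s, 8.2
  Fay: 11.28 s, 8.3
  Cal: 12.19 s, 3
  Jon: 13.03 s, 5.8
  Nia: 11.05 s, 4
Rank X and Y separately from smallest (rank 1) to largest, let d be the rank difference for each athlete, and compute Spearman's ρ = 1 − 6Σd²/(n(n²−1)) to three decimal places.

Ranks of variable 1: 4, 2, 3, 5, 1
Ranks of variable 2: 4, 5, 1, 3, 2
d = r₁ − r₂: 0, -3, 2, 2, -1
d²: 0, 9, 4, 4, 1; Σd² = 18
ρ = 1 − 6·18/(5·24) = 1 − 108/120 = 0.100

0.100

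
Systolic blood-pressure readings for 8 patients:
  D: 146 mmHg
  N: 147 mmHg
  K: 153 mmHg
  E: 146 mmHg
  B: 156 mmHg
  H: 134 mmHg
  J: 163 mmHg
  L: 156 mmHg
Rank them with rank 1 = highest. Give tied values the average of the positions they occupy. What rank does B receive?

2.5

Sorted (descending): 163, 156, 156, 153, 147, 146, 146, 134
The 2 values of 156 occupy positions 2–3 → average rank (2+3)/2 = 2.5.
The 2 values of 146 occupy positions 6–7 → average rank (6+7)/2 = 6.5.
B has value 156 mmHg → rank 2.5.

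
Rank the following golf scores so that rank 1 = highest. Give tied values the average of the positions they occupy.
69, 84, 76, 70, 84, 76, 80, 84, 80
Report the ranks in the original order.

Sorted (descending): 84, 84, 84, 80, 80, 76, 76, 70, 69
The 3 values of 84 occupy positions 1–3 → average rank 2.
The 2 values of 80 occupy positions 4–5 → average rank (4+5)/2 = 4.5.
The 2 values of 76 occupy positions 6–7 → average rank (6+7)/2 = 6.5.

9, 2, 6.5, 8, 2, 6.5, 4.5, 2, 4.5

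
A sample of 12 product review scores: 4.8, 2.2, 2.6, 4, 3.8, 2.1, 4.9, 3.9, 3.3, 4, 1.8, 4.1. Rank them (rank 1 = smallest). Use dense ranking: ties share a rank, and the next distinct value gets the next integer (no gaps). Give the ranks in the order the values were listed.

Sorted (ascending): 1.8, 2.1, 2.2, 2.6, 3.3, 3.8, 3.9, 4, 4, 4.1, 4.8, 4.9
The 2 values of 4 share dense rank 8.
Remaining distinct values take the next consecutive integers.

10, 3, 4, 8, 6, 2, 11, 7, 5, 8, 1, 9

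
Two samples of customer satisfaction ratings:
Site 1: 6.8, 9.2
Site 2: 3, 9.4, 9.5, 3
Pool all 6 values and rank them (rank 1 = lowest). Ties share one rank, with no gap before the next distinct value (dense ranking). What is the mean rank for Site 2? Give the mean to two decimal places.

Sorted (ascending): 3, 3, 6.8, 9.2, 9.4, 9.5
The 2 values of 3 share dense rank 1.
Remaining distinct values take the next consecutive integers.
Site 2 values → pooled ranks: 3→1, 9.4→4, 9.5→5, 3→1
Mean rank = (1 + 4 + 5 + 1) / 4 = 2.75

2.75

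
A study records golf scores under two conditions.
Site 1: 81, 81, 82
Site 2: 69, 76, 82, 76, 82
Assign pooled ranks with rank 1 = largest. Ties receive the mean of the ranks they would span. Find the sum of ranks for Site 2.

25

Sorted (descending): 82, 82, 82, 81, 81, 76, 76, 69
The 3 values of 82 occupy positions 1–3 → average rank 2.
The 2 values of 81 occupy positions 4–5 → average rank (4+5)/2 = 4.5.
The 2 values of 76 occupy positions 6–7 → average rank (6+7)/2 = 6.5.
Site 2 values → pooled ranks: 69→8, 76→6.5, 82→2, 76→6.5, 82→2
Rank sum = 8 + 6.5 + 2 + 6.5 + 2 = 25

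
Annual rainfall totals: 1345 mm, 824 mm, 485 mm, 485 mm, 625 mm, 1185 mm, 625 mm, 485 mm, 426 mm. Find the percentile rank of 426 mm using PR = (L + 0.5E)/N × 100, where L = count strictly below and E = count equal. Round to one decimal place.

5.6

N = 9.
Strictly below 426: 0. Equal to 426: 1.
PR = (0 + 0.5·1)/9 × 100 = 5.6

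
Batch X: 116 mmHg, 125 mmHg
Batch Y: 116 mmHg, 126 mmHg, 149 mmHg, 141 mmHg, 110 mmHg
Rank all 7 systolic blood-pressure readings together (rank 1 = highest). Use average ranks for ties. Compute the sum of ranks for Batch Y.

Sorted (descending): 149, 141, 126, 125, 116, 116, 110
The 2 values of 116 occupy positions 5–6 → average rank (5+6)/2 = 5.5.
Batch Y values → pooled ranks: 116→5.5, 126→3, 149→1, 141→2, 110→7
Rank sum = 5.5 + 3 + 1 + 2 + 7 = 18.5

18.5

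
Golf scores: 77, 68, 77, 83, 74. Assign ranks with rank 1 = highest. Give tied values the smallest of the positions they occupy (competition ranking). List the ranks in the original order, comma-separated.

2, 5, 2, 1, 4

Sorted (descending): 83, 77, 77, 74, 68
The 2 values of 77 occupy positions 2–3 → each gets rank 2.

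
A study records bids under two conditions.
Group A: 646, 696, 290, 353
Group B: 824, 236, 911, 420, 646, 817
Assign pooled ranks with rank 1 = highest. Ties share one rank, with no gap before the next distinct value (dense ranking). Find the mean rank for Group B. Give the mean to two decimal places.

4.33

Sorted (descending): 911, 824, 817, 696, 646, 646, 420, 353, 290, 236
The 2 values of 646 share dense rank 5.
Remaining distinct values take the next consecutive integers.
Group B values → pooled ranks: 824→2, 236→9, 911→1, 420→6, 646→5, 817→3
Mean rank = (2 + 9 + 1 + 6 + 5 + 3) / 6 = 4.33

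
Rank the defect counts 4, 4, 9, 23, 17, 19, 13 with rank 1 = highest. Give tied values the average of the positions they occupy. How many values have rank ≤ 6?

Sorted (descending): 23, 19, 17, 13, 9, 4, 4
The 2 values of 4 occupy positions 6–7 → average rank (6+7)/2 = 6.5.
Ranks ≤ 6: {1, 2, 3, 4, 5} → 5 values.

5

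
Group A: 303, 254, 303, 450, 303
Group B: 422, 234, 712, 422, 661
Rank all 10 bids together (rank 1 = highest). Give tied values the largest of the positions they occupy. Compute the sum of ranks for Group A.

36

Sorted (descending): 712, 661, 450, 422, 422, 303, 303, 303, 254, 234
The 2 values of 422 occupy positions 4–5 → each gets rank 5.
The 3 values of 303 occupy positions 6–8 → each gets rank 8.
Group A values → pooled ranks: 303→8, 254→9, 303→8, 450→3, 303→8
Rank sum = 8 + 9 + 8 + 3 + 8 = 36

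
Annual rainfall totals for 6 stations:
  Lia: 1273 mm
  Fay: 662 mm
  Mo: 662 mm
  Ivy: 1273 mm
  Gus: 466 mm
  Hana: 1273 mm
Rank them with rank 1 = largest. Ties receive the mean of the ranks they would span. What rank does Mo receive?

4.5

Sorted (descending): 1273, 1273, 1273, 662, 662, 466
The 3 values of 1273 occupy positions 1–3 → average rank 2.
The 2 values of 662 occupy positions 4–5 → average rank (4+5)/2 = 4.5.
Mo has value 662 mm → rank 4.5.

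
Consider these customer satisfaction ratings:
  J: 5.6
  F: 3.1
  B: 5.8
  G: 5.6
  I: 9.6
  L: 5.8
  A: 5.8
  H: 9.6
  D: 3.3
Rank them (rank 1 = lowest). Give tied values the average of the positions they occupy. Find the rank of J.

Sorted (ascending): 3.1, 3.3, 5.6, 5.6, 5.8, 5.8, 5.8, 9.6, 9.6
The 2 values of 5.6 occupy positions 3–4 → average rank (3+4)/2 = 3.5.
The 3 values of 5.8 occupy positions 5–7 → average rank 6.
The 2 values of 9.6 occupy positions 8–9 → average rank (8+9)/2 = 8.5.
J has value 5.6 → rank 3.5.

3.5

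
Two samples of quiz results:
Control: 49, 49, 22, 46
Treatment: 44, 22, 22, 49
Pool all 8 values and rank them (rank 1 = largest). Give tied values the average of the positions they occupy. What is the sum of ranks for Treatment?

Sorted (descending): 49, 49, 49, 46, 44, 22, 22, 22
The 3 values of 49 occupy positions 1–3 → average rank 2.
The 3 values of 22 occupy positions 6–8 → average rank 7.
Treatment values → pooled ranks: 44→5, 22→7, 22→7, 49→2
Rank sum = 5 + 7 + 7 + 2 = 21

21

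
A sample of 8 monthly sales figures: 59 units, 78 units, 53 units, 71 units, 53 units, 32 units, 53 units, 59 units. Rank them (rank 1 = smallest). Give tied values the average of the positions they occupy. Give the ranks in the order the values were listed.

5.5, 8, 3, 7, 3, 1, 3, 5.5

Sorted (ascending): 32, 53, 53, 53, 59, 59, 71, 78
The 3 values of 53 occupy positions 2–4 → average rank 3.
The 2 values of 59 occupy positions 5–6 → average rank (5+6)/2 = 5.5.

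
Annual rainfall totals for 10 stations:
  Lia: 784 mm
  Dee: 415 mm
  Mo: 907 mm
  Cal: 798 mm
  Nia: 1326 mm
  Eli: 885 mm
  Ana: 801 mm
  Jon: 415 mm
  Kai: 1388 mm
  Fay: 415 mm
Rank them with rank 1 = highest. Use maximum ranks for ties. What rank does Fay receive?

10

Sorted (descending): 1388, 1326, 907, 885, 801, 798, 784, 415, 415, 415
The 3 values of 415 occupy positions 8–10 → each gets rank 10.
Fay has value 415 mm → rank 10.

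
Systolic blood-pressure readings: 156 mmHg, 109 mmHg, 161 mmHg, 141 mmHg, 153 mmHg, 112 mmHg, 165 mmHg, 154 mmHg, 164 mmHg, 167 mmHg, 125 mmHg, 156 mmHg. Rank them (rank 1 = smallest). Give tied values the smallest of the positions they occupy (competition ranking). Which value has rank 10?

Sorted (ascending): 109, 112, 125, 141, 153, 154, 156, 156, 161, 164, 165, 167
The 2 values of 156 occupy positions 7–8 → each gets rank 7.
Rank 10 → value 164.

164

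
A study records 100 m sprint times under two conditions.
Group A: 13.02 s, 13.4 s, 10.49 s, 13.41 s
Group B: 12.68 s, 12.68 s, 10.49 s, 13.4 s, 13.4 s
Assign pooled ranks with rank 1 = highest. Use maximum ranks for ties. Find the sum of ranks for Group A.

19

Sorted (descending): 13.41, 13.4, 13.4, 13.4, 13.02, 12.68, 12.68, 10.49, 10.49
The 3 values of 13.4 occupy positions 2–4 → each gets rank 4.
The 2 values of 12.68 occupy positions 6–7 → each gets rank 7.
The 2 values of 10.49 occupy positions 8–9 → each gets rank 9.
Group A values → pooled ranks: 13.02→5, 13.4→4, 10.49→9, 13.41→1
Rank sum = 5 + 4 + 9 + 1 = 19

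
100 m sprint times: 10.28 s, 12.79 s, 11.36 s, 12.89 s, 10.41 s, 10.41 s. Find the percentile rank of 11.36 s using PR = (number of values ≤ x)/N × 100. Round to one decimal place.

N = 6.
Strictly below 11.36: 3. Equal to 11.36: 1.
PR = 4/6 × 100 = 66.7

66.7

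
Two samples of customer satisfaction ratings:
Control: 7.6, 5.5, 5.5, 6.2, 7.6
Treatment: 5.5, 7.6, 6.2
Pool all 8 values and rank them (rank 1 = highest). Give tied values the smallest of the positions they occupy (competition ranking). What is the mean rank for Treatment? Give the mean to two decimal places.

3.67

Sorted (descending): 7.6, 7.6, 7.6, 6.2, 6.2, 5.5, 5.5, 5.5
The 3 values of 7.6 occupy positions 1–3 → each gets rank 1.
The 2 values of 6.2 occupy positions 4–5 → each gets rank 4.
The 3 values of 5.5 occupy positions 6–8 → each gets rank 6.
Treatment values → pooled ranks: 5.5→6, 7.6→1, 6.2→4
Mean rank = (6 + 1 + 4) / 3 = 3.67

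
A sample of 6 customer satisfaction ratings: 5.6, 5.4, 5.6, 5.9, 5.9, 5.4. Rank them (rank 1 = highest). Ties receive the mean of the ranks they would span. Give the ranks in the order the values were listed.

3.5, 5.5, 3.5, 1.5, 1.5, 5.5

Sorted (descending): 5.9, 5.9, 5.6, 5.6, 5.4, 5.4
The 2 values of 5.9 occupy positions 1–2 → average rank (1+2)/2 = 1.5.
The 2 values of 5.6 occupy positions 3–4 → average rank (3+4)/2 = 3.5.
The 2 values of 5.4 occupy positions 5–6 → average rank (5+6)/2 = 5.5.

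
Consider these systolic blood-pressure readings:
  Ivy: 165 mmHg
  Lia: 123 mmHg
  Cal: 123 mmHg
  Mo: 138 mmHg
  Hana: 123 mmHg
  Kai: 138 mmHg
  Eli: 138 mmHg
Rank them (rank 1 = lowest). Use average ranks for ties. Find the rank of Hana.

Sorted (ascending): 123, 123, 123, 138, 138, 138, 165
The 3 values of 123 occupy positions 1–3 → average rank 2.
The 3 values of 138 occupy positions 4–6 → average rank 5.
Hana has value 123 mmHg → rank 2.

2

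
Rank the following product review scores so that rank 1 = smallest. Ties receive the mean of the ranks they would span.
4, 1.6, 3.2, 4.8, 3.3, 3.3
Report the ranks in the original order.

5, 1, 2, 6, 3.5, 3.5

Sorted (ascending): 1.6, 3.2, 3.3, 3.3, 4, 4.8
The 2 values of 3.3 occupy positions 3–4 → average rank (3+4)/2 = 3.5.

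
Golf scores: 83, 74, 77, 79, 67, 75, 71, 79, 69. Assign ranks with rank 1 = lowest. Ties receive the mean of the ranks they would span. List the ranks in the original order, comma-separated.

9, 4, 6, 7.5, 1, 5, 3, 7.5, 2

Sorted (ascending): 67, 69, 71, 74, 75, 77, 79, 79, 83
The 2 values of 79 occupy positions 7–8 → average rank (7+8)/2 = 7.5.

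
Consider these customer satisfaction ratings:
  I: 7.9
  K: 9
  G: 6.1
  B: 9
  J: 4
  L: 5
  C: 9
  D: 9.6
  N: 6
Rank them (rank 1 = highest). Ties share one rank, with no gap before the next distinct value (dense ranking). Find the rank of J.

7

Sorted (descending): 9.6, 9, 9, 9, 7.9, 6.1, 6, 5, 4
The 3 values of 9 share dense rank 2.
Remaining distinct values take the next consecutive integers.
J has value 4 → rank 7.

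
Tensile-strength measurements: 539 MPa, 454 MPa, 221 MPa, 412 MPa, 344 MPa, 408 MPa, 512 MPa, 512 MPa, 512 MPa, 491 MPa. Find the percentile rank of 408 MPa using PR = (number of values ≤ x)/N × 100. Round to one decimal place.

30.0

N = 10.
Strictly below 408: 2. Equal to 408: 1.
PR = 3/10 × 100 = 30.0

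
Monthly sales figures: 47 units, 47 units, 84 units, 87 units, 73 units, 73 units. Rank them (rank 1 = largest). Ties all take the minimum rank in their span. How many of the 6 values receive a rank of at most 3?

4

Sorted (descending): 87, 84, 73, 73, 47, 47
The 2 values of 73 occupy positions 3–4 → each gets rank 3.
The 2 values of 47 occupy positions 5–6 → each gets rank 5.
Ranks ≤ 3: {1, 2, 3, 3} → 4 values.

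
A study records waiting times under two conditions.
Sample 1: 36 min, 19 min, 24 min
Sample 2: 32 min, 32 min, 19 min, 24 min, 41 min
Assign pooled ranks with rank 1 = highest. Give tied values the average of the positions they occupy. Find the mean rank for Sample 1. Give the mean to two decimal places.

Sorted (descending): 41, 36, 32, 32, 24, 24, 19, 19
The 2 values of 32 occupy positions 3–4 → average rank (3+4)/2 = 3.5.
The 2 values of 24 occupy positions 5–6 → average rank (5+6)/2 = 5.5.
The 2 values of 19 occupy positions 7–8 → average rank (7+8)/2 = 7.5.
Sample 1 values → pooled ranks: 36→2, 19→7.5, 24→5.5
Mean rank = (2 + 7.5 + 5.5) / 3 = 5.00

5.00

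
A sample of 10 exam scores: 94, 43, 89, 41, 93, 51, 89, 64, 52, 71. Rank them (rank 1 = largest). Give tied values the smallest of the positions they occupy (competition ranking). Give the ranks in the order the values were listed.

Sorted (descending): 94, 93, 89, 89, 71, 64, 52, 51, 43, 41
The 2 values of 89 occupy positions 3–4 → each gets rank 3.

1, 9, 3, 10, 2, 8, 3, 6, 7, 5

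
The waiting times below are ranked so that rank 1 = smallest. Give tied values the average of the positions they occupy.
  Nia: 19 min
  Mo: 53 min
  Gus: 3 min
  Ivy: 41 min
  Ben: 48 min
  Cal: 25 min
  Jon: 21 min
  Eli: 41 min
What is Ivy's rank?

Sorted (ascending): 3, 19, 21, 25, 41, 41, 48, 53
The 2 values of 41 occupy positions 5–6 → average rank (5+6)/2 = 5.5.
Ivy has value 41 min → rank 5.5.

5.5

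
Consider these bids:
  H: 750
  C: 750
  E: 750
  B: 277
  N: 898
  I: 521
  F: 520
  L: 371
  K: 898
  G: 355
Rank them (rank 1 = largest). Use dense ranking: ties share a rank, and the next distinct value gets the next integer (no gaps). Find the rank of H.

Sorted (descending): 898, 898, 750, 750, 750, 521, 520, 371, 355, 277
The 2 values of 898 share dense rank 1.
The 3 values of 750 share dense rank 2.
Remaining distinct values take the next consecutive integers.
H has value 750 → rank 2.

2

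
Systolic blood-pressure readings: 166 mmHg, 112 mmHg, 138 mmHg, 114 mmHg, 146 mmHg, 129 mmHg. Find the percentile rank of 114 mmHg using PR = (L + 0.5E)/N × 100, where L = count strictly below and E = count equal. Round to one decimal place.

N = 6.
Strictly below 114: 1. Equal to 114: 1.
PR = (1 + 0.5·1)/6 × 100 = 25.0

25.0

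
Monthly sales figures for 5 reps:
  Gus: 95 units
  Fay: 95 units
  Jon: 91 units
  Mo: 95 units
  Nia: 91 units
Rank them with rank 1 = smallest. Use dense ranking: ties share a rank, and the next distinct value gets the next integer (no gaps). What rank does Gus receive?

Sorted (ascending): 91, 91, 95, 95, 95
The 2 values of 91 share dense rank 1.
The 3 values of 95 share dense rank 2.
Gus has value 95 units → rank 2.

2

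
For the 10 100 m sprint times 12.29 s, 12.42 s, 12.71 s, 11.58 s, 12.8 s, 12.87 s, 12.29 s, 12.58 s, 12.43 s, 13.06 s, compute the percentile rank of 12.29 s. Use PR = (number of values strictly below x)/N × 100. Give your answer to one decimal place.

10.0

N = 10.
Strictly below 12.29: 1. Equal to 12.29: 2.
PR = 1/10 × 100 = 10.0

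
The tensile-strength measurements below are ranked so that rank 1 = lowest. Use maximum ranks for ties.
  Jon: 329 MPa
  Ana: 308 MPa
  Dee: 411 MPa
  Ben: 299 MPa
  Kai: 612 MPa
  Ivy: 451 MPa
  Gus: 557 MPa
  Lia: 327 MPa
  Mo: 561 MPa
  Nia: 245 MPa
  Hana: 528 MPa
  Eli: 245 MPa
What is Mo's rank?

11

Sorted (ascending): 245, 245, 299, 308, 327, 329, 411, 451, 528, 557, 561, 612
The 2 values of 245 occupy positions 1–2 → each gets rank 2.
Mo has value 561 MPa → rank 11.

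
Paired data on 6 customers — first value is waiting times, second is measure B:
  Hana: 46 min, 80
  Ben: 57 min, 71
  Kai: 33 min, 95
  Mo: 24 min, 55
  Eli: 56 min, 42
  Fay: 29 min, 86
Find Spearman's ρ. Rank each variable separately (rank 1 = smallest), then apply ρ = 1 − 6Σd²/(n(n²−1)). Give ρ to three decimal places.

-0.257

Ranks of variable 1: 4, 6, 3, 1, 5, 2
Ranks of variable 2: 4, 3, 6, 2, 1, 5
d = r₁ − r₂: 0, 3, -3, -1, 4, -3
d²: 0, 9, 9, 1, 16, 9; Σd² = 44
ρ = 1 − 6·44/(6·35) = 1 − 264/210 = -0.257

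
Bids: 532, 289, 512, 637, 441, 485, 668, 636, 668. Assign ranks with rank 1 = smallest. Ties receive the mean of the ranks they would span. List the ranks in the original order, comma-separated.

5, 1, 4, 7, 2, 3, 8.5, 6, 8.5

Sorted (ascending): 289, 441, 485, 512, 532, 636, 637, 668, 668
The 2 values of 668 occupy positions 8–9 → average rank (8+9)/2 = 8.5.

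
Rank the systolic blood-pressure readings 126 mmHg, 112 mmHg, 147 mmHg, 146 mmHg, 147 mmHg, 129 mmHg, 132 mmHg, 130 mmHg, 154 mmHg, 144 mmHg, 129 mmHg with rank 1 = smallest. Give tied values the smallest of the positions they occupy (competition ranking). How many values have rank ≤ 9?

10

Sorted (ascending): 112, 126, 129, 129, 130, 132, 144, 146, 147, 147, 154
The 2 values of 129 occupy positions 3–4 → each gets rank 3.
The 2 values of 147 occupy positions 9–10 → each gets rank 9.
Ranks ≤ 9: {1, 2, 3, 3, 5, 6, 7, 8, 9, 9} → 10 values.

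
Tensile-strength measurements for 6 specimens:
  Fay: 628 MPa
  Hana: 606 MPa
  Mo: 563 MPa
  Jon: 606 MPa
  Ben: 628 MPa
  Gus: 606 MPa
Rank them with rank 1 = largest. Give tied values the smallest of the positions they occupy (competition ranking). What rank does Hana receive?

Sorted (descending): 628, 628, 606, 606, 606, 563
The 2 values of 628 occupy positions 1–2 → each gets rank 1.
The 3 values of 606 occupy positions 3–5 → each gets rank 3.
Hana has value 606 MPa → rank 3.

3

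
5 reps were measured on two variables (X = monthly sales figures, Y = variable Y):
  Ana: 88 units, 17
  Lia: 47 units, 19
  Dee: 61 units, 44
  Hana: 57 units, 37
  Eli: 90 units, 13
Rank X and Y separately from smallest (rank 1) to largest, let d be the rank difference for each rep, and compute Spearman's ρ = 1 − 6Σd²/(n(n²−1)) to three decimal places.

-0.600

Ranks of variable 1: 4, 1, 3, 2, 5
Ranks of variable 2: 2, 3, 5, 4, 1
d = r₁ − r₂: 2, -2, -2, -2, 4
d²: 4, 4, 4, 4, 16; Σd² = 32
ρ = 1 − 6·32/(5·24) = 1 − 192/120 = -0.600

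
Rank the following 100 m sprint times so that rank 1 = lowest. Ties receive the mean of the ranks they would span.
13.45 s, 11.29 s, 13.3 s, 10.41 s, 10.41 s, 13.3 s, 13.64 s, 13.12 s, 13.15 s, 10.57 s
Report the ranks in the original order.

9, 4, 7.5, 1.5, 1.5, 7.5, 10, 5, 6, 3

Sorted (ascending): 10.41, 10.41, 10.57, 11.29, 13.12, 13.15, 13.3, 13.3, 13.45, 13.64
The 2 values of 10.41 occupy positions 1–2 → average rank (1+2)/2 = 1.5.
The 2 values of 13.3 occupy positions 7–8 → average rank (7+8)/2 = 7.5.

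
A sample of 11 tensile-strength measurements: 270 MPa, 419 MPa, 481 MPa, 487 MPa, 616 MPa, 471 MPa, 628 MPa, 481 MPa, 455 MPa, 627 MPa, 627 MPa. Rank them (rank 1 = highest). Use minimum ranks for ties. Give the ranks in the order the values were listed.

Sorted (descending): 628, 627, 627, 616, 487, 481, 481, 471, 455, 419, 270
The 2 values of 627 occupy positions 2–3 → each gets rank 2.
The 2 values of 481 occupy positions 6–7 → each gets rank 6.

11, 10, 6, 5, 4, 8, 1, 6, 9, 2, 2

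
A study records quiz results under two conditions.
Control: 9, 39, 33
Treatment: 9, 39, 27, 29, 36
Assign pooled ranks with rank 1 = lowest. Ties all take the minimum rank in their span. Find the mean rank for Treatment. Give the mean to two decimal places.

Sorted (ascending): 9, 9, 27, 29, 33, 36, 39, 39
The 2 values of 9 occupy positions 1–2 → each gets rank 1.
The 2 values of 39 occupy positions 7–8 → each gets rank 7.
Treatment values → pooled ranks: 9→1, 39→7, 27→3, 29→4, 36→6
Mean rank = (1 + 7 + 3 + 4 + 6) / 5 = 4.20

4.20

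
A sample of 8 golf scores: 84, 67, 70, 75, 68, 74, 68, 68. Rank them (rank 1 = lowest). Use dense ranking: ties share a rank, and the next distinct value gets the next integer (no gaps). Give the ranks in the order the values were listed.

Sorted (ascending): 67, 68, 68, 68, 70, 74, 75, 84
The 3 values of 68 share dense rank 2.
Remaining distinct values take the next consecutive integers.

6, 1, 3, 5, 2, 4, 2, 2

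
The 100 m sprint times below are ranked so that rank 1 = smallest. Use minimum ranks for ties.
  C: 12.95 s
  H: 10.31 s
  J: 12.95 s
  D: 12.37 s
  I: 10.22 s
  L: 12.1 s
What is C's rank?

Sorted (ascending): 10.22, 10.31, 12.1, 12.37, 12.95, 12.95
The 2 values of 12.95 occupy positions 5–6 → each gets rank 5.
C has value 12.95 s → rank 5.

5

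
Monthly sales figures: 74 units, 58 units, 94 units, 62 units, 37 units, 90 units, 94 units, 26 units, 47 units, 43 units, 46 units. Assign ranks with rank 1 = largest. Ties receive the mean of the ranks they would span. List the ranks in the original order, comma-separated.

4, 6, 1.5, 5, 10, 3, 1.5, 11, 7, 9, 8

Sorted (descending): 94, 94, 90, 74, 62, 58, 47, 46, 43, 37, 26
The 2 values of 94 occupy positions 1–2 → average rank (1+2)/2 = 1.5.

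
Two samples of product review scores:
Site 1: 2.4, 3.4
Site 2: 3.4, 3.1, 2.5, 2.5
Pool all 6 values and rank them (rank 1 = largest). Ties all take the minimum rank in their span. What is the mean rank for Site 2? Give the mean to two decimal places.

Sorted (descending): 3.4, 3.4, 3.1, 2.5, 2.5, 2.4
The 2 values of 3.4 occupy positions 1–2 → each gets rank 1.
The 2 values of 2.5 occupy positions 4–5 → each gets rank 4.
Site 2 values → pooled ranks: 3.4→1, 3.1→3, 2.5→4, 2.5→4
Mean rank = (1 + 3 + 4 + 4) / 4 = 3.00

3.00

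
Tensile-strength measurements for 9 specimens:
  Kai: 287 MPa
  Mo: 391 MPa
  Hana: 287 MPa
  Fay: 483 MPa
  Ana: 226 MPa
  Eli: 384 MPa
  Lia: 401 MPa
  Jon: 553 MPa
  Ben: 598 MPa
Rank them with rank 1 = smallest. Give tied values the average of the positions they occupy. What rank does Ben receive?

Sorted (ascending): 226, 287, 287, 384, 391, 401, 483, 553, 598
The 2 values of 287 occupy positions 2–3 → average rank (2+3)/2 = 2.5.
Ben has value 598 MPa → rank 9.

9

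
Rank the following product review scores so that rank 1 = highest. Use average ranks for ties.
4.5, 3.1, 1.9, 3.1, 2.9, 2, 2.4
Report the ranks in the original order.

Sorted (descending): 4.5, 3.1, 3.1, 2.9, 2.4, 2, 1.9
The 2 values of 3.1 occupy positions 2–3 → average rank (2+3)/2 = 2.5.

1, 2.5, 7, 2.5, 4, 6, 5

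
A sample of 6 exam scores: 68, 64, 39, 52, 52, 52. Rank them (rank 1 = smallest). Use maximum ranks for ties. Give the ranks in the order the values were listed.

Sorted (ascending): 39, 52, 52, 52, 64, 68
The 3 values of 52 occupy positions 2–4 → each gets rank 4.

6, 5, 1, 4, 4, 4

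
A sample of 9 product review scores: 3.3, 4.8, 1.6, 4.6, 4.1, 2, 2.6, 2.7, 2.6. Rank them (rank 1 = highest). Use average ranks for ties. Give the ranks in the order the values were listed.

4, 1, 9, 2, 3, 8, 6.5, 5, 6.5

Sorted (descending): 4.8, 4.6, 4.1, 3.3, 2.7, 2.6, 2.6, 2, 1.6
The 2 values of 2.6 occupy positions 6–7 → average rank (6+7)/2 = 6.5.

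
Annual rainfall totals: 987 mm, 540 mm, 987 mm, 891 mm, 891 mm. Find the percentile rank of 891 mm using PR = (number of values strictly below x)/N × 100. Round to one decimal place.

20.0

N = 5.
Strictly below 891: 1. Equal to 891: 2.
PR = 1/5 × 100 = 20.0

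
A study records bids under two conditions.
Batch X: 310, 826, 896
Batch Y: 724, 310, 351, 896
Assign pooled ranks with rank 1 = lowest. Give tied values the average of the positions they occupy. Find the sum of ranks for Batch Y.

Sorted (ascending): 310, 310, 351, 724, 826, 896, 896
The 2 values of 310 occupy positions 1–2 → average rank (1+2)/2 = 1.5.
The 2 values of 896 occupy positions 6–7 → average rank (6+7)/2 = 6.5.
Batch Y values → pooled ranks: 724→4, 310→1.5, 351→3, 896→6.5
Rank sum = 4 + 1.5 + 3 + 6.5 = 15

15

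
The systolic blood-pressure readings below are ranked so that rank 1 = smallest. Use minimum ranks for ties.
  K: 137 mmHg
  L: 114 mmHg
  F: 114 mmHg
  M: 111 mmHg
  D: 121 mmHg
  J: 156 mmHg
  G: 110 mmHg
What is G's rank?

Sorted (ascending): 110, 111, 114, 114, 121, 137, 156
The 2 values of 114 occupy positions 3–4 → each gets rank 3.
G has value 110 mmHg → rank 1.

1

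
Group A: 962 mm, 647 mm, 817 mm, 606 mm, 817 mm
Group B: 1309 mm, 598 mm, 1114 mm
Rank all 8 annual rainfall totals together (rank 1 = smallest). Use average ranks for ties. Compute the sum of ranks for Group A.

20

Sorted (ascending): 598, 606, 647, 817, 817, 962, 1114, 1309
The 2 values of 817 occupy positions 4–5 → average rank (4+5)/2 = 4.5.
Group A values → pooled ranks: 962→6, 647→3, 817→4.5, 606→2, 817→4.5
Rank sum = 6 + 3 + 4.5 + 2 + 4.5 = 20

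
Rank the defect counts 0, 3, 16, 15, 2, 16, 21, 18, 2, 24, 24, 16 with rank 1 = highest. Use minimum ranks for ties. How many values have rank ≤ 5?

Sorted (descending): 24, 24, 21, 18, 16, 16, 16, 15, 3, 2, 2, 0
The 2 values of 24 occupy positions 1–2 → each gets rank 1.
The 3 values of 16 occupy positions 5–7 → each gets rank 5.
The 2 values of 2 occupy positions 10–11 → each gets rank 10.
Ranks ≤ 5: {1, 1, 3, 4, 5, 5, 5} → 7 values.

7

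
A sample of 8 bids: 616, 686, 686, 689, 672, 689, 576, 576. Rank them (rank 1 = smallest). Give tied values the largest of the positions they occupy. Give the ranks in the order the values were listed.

3, 6, 6, 8, 4, 8, 2, 2

Sorted (ascending): 576, 576, 616, 672, 686, 686, 689, 689
The 2 values of 576 occupy positions 1–2 → each gets rank 2.
The 2 values of 686 occupy positions 5–6 → each gets rank 6.
The 2 values of 689 occupy positions 7–8 → each gets rank 8.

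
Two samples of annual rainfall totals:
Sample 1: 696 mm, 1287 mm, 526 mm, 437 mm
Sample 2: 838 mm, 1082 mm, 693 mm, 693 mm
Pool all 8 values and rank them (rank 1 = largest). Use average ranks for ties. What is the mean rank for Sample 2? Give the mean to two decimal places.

4.00

Sorted (descending): 1287, 1082, 838, 696, 693, 693, 526, 437
The 2 values of 693 occupy positions 5–6 → average rank (5+6)/2 = 5.5.
Sample 2 values → pooled ranks: 838→3, 1082→2, 693→5.5, 693→5.5
Mean rank = (3 + 2 + 5.5 + 5.5) / 4 = 4.00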